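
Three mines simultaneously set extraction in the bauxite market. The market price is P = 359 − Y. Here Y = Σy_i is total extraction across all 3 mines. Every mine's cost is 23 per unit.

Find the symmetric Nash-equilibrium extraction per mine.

84

A representative mine's profit is π_i = y_i(359 − Y) − 23y_i, with Y = y_i + Σ_{j≠i} y_j.
First-order condition: 336 − 2y_i − Σ_{j≠i} y_j = 0.
In a symmetric equilibrium every mine chooses the same y, so Σ_{j≠i} y_j = 2y. The condition becomes 336 − 4y = 0, giving y = 336/4 = 84.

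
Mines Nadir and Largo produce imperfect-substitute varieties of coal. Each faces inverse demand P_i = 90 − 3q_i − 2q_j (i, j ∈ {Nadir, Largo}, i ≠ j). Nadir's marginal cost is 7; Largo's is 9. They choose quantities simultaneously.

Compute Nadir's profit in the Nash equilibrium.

330.75

Mine Nadir's profit: π = q_{Nadir}(90 − 3q_{Nadir} − 2q_{Largo}) − 7q_{Nadir}.
∂π/∂q_{Nadir} = 83 − 6q_{Nadir} − 2q_{Largo} = 0 ⇒ q_{Nadir} = 83/6 − (1/3)q_{Largo}.
Similarly q_{Largo} = 13.5 − (1/3)q_{Nadir}.
Substituting the second reaction function into the first: q_{Nadir} = 83/6 − (1/3)(13.5 − (1/3)q_{Nadir}), which gives (8/9)q_{Nadir} = 28/3 ⇒ q_{Nadir} = 10.5.
Then q_{Largo} = 13.5 − (1/3)·10.5 = 10.
P_{Nadir} = 90 − 3·10.5 − 2·10 = 38.5.
Profit = (38.5 − 7)·10.5 = 330.75.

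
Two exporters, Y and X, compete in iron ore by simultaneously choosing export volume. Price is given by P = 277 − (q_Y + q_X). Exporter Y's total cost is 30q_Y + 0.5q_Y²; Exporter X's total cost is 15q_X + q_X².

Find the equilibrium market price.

Exporter Y's profit: π = q_Y(277 − (q_Y + q_X)) − 30q_Y − 0.5q_Y².
∂π/∂q_Y = 247 − 3q_Y − q_X = 0, so q_Y = 247/3 − (1/3)q_X.
For X: ∂π/∂q_X = 262 − 4q_X − q_Y = 0 ⇒ q_X = 65.5 − 0.25q_Y.
Substituting the second reaction function into the first: q_Y = 247/3 − (1/3)(65.5 − 0.25q_Y), which gives (11/12)q_Y = 60.5 ⇒ q_Y = 66.
Then q_X = 65.5 − 0.25·66 = 49.
Equilibrium price: P = 277 − 115 = 162.

162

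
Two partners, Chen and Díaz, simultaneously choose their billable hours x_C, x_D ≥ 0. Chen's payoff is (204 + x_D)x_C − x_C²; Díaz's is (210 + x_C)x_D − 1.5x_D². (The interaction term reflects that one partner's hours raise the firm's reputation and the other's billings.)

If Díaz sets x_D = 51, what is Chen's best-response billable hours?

127.5

Expanding Chen's payoff: 204x_C + x_Dx_C − x_C².
∂π/∂x_C = 204 + x_D − 2x_C = 0, so x_C = 102 + 0.5x_D.
At x_D = 51: x_C = 102 + 0.5·51 = 127.5.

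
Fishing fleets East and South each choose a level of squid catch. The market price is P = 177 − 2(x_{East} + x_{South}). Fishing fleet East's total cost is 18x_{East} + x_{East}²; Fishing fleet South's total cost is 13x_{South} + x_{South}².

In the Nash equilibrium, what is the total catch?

Fishing fleet East's profit: π = x_{East}(177 − 2(x_{East} + x_{South})) − 18x_{East} − x_{East}².
∂π/∂x_{East} = 159 − 6x_{East} − 2x_{South} = 0, so x_{East} = 26.5 − (1/3)x_{South}.
By the same steps for South: x_{South} = 82/3 − (1/3)x_{East}.
Substituting the second reaction function into the first: x_{East} = 26.5 − (1/3)(82/3 − (1/3)x_{East}), which gives (8/9)x_{East} = 313/18 ⇒ x_{East} = 19.5625.
Then x_{South} = 82/3 − (1/3)·19.5625 = 20.8125.
Total catch: 19.5625 + 20.8125 = 40.375.

40.375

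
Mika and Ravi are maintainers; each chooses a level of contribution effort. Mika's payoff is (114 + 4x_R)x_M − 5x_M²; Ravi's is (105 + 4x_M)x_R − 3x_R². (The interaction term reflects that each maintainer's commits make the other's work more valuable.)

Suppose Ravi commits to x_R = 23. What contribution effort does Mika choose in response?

20.6

Expanding Mika's payoff: 114x_M + 4x_Rx_M − 5x_M².
∂π/∂x_M = 114 + 4x_R − 10x_M = 0, so x_M = 11.4 + 0.4x_R.
At x_R = 23: x_M = 11.4 + 0.4·23 = 20.6.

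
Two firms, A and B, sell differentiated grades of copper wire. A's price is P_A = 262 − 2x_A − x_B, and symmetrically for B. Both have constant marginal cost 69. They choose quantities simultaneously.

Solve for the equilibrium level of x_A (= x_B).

Firm A's profit: π = x_A(262 − 2x_A − x_B) − 69x_A.
∂π/∂x_A = 193 − 4x_A − x_B = 0 ⇒ x_A = 48.25 − 0.25x_B.
Setting x_A = x_B in the reaction function: x_A = 48.25 − 0.25x_A, so x_A = 48.25 / 1.25 = 38.6.

38.6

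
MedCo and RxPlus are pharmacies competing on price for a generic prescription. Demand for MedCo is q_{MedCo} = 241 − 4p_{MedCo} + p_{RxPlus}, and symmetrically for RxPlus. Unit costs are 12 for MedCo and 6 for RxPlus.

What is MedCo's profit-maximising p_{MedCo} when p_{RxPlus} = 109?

49.75

MedCo's profit: π = (p_{MedCo} − 12)(241 − 4p_{MedCo} + p_{RxPlus}).
∂π/∂p_{MedCo} = 289 − 8p_{MedCo} + p_{RxPlus} = 0 ⇒ p_{MedCo} = 36.125 + 0.125p_{RxPlus}.
At p_{RxPlus} = 109: p_{MedCo} = 36.125 + 0.125·109 = 49.75.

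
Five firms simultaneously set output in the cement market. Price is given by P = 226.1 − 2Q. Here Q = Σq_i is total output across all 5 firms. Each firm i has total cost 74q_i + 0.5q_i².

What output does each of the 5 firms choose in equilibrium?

A representative firm's profit is π_i = q_i(226.1 − 2Q) − 74q_i − 0.5q_i², with Q = q_i + Σ_{j≠i} q_j.
First-order condition: 152.1 − 5q_i − 2Σ_{j≠i} q_j = 0.
In a symmetric equilibrium every firm chooses the same q, so Σ_{j≠i} q_j = 4q. The condition becomes 152.1 − 13q = 0, giving q = 152.1/13 = 11.7.

11.7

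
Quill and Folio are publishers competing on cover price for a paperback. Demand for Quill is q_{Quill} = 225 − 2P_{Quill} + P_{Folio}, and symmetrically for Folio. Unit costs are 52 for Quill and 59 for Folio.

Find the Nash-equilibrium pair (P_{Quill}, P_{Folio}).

110.6, 113.4

Quill's profit: π = (P_{Quill} − 52)(225 − 2P_{Quill} + P_{Folio}).
∂π/∂P_{Quill} = 329 − 4P_{Quill} + P_{Folio} = 0 ⇒ P_{Quill} = 82.25 + 0.25P_{Folio}.
Similarly P_{Folio} = 85.75 + 0.25P_{Quill}.
Substituting the second reaction function into the first: P_{Quill} = 82.25 + 0.25(85.75 + 0.25P_{Quill}), which gives 0.9375P_{Quill} = 103.6875 ⇒ P_{Quill} = 110.6.
Then P_{Folio} = 85.75 + 0.25·110.6 = 113.4.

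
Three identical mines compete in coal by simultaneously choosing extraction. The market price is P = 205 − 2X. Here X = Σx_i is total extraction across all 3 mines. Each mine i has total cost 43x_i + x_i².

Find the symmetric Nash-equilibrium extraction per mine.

A representative mine's profit is π_i = x_i(205 − 2X) − 43x_i − x_i², with X = x_i + Σ_{j≠i} x_j.
First-order condition: 162 − 6x_i − 2Σ_{j≠i} x_j = 0.
In a symmetric equilibrium every mine chooses the same x, so Σ_{j≠i} x_j = 2x. The condition becomes 162 − 10x = 0, giving x = 162/10 = 16.2.

16.2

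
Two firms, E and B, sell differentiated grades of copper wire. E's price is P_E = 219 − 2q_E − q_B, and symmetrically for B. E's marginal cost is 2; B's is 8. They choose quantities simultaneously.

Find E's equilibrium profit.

3836.88

Firm E's profit: π = q_E(219 − 2q_E − q_B) − 2q_E.
∂π/∂q_E = 217 − 4q_E − q_B = 0 ⇒ q_E = 54.25 − 0.25q_B.
Similarly q_B = 52.75 − 0.25q_E.
Plugging q_B into E's best response: q_E = 54.25 − 0.25(52.75 − 0.25q_E) ⇒ 0.9375q_E = 41.0625, so q_E = 43.8.
Then q_B = 52.75 − 0.25·43.8 = 41.8.
P_E = 219 − 2·43.8 − 41.8 = 89.6.
Profit = (89.6 − 2)·43.8 = 3836.88.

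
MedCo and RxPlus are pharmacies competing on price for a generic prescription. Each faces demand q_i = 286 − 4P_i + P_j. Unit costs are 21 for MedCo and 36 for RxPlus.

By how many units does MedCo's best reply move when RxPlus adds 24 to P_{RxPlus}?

MedCo's profit: π = (P_{MedCo} − 21)(286 − 4P_{MedCo} + P_{RxPlus}).
∂π/∂P_{MedCo} = 370 − 8P_{MedCo} + P_{RxPlus} = 0 ⇒ P_{MedCo} = 46.25 + 0.125P_{RxPlus}.
The reaction-function slope is 0.125, so a 24-unit rise in P_{RxPlus} moves P_{MedCo} by 0.125 × 24 = 3. MedCo's best response rises — the actions are strategic complements.

3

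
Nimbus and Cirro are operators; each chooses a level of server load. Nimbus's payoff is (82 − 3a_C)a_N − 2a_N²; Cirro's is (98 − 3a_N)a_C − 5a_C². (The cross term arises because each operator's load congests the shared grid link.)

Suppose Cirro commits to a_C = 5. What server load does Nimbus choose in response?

16.75

Expanding Nimbus's payoff: 82a_N − 3a_Ca_N − 2a_N².
∂π/∂a_N = 82 − 3a_C − 4a_N = 0, so a_N = 20.5 − 0.75a_C.
At a_C = 5: a_N = 20.5 − 0.75·5 = 16.75.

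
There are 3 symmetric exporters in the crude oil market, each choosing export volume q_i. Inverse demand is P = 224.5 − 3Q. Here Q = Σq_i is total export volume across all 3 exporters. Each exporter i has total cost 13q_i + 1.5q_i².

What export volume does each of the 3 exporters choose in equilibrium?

14.1

A representative exporter's profit is π_i = q_i(224.5 − 3Q) − 13q_i − 1.5q_i², with Q = q_i + Σ_{j≠i} q_j.
First-order condition: 211.5 − 9q_i − 3Σ_{j≠i} q_j = 0.
With identical exporters, set every q_j = q: then 211.5 − 9q − 6q = 0, i.e. q = 211.5/15 = 14.1.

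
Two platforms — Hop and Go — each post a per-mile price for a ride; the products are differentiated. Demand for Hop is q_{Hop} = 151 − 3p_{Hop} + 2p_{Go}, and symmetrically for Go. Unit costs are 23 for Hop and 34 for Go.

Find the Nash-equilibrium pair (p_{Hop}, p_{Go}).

Hop's profit: π = (p_{Hop} − 23)(151 − 3p_{Hop} + 2p_{Go}).
∂π/∂p_{Hop} = 220 − 6p_{Hop} + 2p_{Go} = 0 ⇒ p_{Hop} = 110/3 + (1/3)p_{Go}.
Similarly p_{Go} = 253/6 + (1/3)p_{Hop}.
Substituting the second reaction function into the first: p_{Hop} = 110/3 + (1/3)(253/6 + (1/3)p_{Hop}), which gives (8/9)p_{Hop} = 913/18 ⇒ p_{Hop} = 57.0625.
Then p_{Go} = 253/6 + (1/3)·57.0625 = 61.1875.

57.0625, 61.1875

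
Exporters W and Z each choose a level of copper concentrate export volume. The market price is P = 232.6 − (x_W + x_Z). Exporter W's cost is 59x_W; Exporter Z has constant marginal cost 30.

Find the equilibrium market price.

Exporter W's profit: π = x_W(232.6 − (x_W + x_Z)) − 59x_W.
∂π/∂x_W = 173.6 − 2x_W − x_Z = 0, so x_W = 86.8 − 0.5x_Z.
By the same steps for Z: x_Z = 101.3 − 0.5x_W.
Plugging x_Z into W's best response: x_W = 86.8 − 0.5(101.3 − 0.5x_W) ⇒ 0.75x_W = 36.15, so x_W = 48.2.
Then x_Z = 101.3 − 0.5·48.2 = 77.2.
Equilibrium price: P = 232.6 − 125.4 = 107.2.

107.2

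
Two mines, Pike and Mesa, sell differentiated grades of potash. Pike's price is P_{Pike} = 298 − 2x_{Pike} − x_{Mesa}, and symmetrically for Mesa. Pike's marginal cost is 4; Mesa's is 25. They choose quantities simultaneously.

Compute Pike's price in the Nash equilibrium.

124.4

Mine Pike's profit: π = x_{Pike}(298 − 2x_{Pike} − x_{Mesa}) − 4x_{Pike}.
∂π/∂x_{Pike} = 294 − 4x_{Pike} − x_{Mesa} = 0 ⇒ x_{Pike} = 73.5 − 0.25x_{Mesa}.
Similarly x_{Mesa} = 68.25 − 0.25x_{Pike}.
Solving the two reaction functions simultaneously: (1 − (−0.25)(−0.25))x_{Pike} = 73.5 − 0.25·68.25, so 0.9375x_{Pike} = 56.4375 and x_{Pike} = 60.2.
Then x_{Mesa} = 68.25 − 0.25·60.2 = 53.2.
P_{Pike} = 298 − 2·60.2 − 53.2 = 124.4.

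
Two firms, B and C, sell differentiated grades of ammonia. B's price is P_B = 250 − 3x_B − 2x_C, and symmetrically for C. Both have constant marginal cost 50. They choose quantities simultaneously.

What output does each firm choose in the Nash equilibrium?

25

Firm B's profit: π = x_B(250 − 3x_B − 2x_C) − 50x_B.
∂π/∂x_B = 200 − 6x_B − 2x_C = 0 ⇒ x_B = 100/3 − (1/3)x_C.
Setting x_B = x_C in the reaction function: x_B = 100/3 − (1/3)x_B, so x_B = (100/3) / (4/3) = 25.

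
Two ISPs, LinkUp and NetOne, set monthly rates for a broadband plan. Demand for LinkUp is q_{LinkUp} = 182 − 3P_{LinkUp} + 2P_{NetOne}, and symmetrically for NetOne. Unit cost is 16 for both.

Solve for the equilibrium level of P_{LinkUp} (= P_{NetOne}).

LinkUp's profit: π = (P_{LinkUp} − 16)(182 − 3P_{LinkUp} + 2P_{NetOne}).
∂π/∂P_{LinkUp} = 230 − 6P_{LinkUp} + 2P_{NetOne} = 0 ⇒ P_{LinkUp} = 115/3 + (1/3)P_{NetOne}.
The game is symmetric, so in equilibrium P_{NetOne} = P_{LinkUp}: the reaction function gives (2/3)P_{LinkUp} = 115/3, hence P_{LinkUp} = 57.5.

57.5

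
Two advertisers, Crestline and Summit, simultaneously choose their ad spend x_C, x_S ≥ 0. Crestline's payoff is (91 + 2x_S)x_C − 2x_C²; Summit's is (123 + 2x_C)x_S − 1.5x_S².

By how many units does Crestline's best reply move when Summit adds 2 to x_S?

1

Expanding Crestline's payoff: 91x_C + 2x_Sx_C − 2x_C².
∂π/∂x_C = 91 + 2x_S − 4x_C = 0, so x_C = 22.75 + 0.5x_S.
The reaction-function slope is 0.5, so a 2-unit rise in x_S moves x_C by 0.5 × 2 = 1. Crestline's best response rises — the actions are strategic complements.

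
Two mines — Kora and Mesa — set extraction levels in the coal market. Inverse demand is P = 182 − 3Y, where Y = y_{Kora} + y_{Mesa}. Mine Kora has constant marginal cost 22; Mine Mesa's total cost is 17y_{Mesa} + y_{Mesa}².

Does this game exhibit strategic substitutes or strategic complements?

Mine Kora's profit: π = y_{Kora}(182 − 3(y_{Kora} + y_{Mesa})) − 22y_{Kora}.
∂π/∂y_{Kora} = 160 − 6y_{Kora} − 3y_{Mesa} = 0, so y_{Kora} = 80/3 − 0.5y_{Mesa}.
The best-response slope dy_{Kora}/dy_{Mesa} = −0.5 < 0: the reaction function is downward-sloping, so the choices are strategic substitutes.

strategic substitutes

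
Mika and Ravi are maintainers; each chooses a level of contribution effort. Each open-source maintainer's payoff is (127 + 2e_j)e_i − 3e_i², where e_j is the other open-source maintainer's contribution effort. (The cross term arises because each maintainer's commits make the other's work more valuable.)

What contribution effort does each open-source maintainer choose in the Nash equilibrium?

Mika's payoff is (127 + 2e_R)e_M − 3e_M².
∂π/∂e_M = 127 + 2e_R − 6e_M = 0, so e_M = 127/6 + (1/3)e_R.
By symmetry e_R = e_M; substituting into the reaction function, (2/3)e_M = 127/6 and e_M = 31.75.

31.75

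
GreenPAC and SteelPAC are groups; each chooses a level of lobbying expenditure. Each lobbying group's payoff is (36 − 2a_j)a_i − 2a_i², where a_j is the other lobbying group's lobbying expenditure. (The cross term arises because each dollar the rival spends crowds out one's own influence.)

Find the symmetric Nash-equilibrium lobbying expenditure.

GreenPAC's payoff is (36 − 2a_S)a_G − 2a_G².
∂π/∂a_G = 36 − 2a_S − 4a_G = 0, so a_G = 9 − 0.5a_S.
The game is symmetric, so in equilibrium a_S = a_G: the reaction function gives 1.5a_G = 9, hence a_G = 6.

6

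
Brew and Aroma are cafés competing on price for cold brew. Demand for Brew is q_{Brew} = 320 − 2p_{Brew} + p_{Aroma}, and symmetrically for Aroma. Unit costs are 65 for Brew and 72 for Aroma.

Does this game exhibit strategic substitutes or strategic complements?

Brew's profit: π = (p_{Brew} − 65)(320 − 2p_{Brew} + p_{Aroma}).
∂π/∂p_{Brew} = 450 − 4p_{Brew} + p_{Aroma} = 0 ⇒ p_{Brew} = 112.5 + 0.25p_{Aroma}.
The best-response slope dp_{Brew}/dp_{Aroma} = 0.25 > 0: the reaction function is upward-sloping, so the choices are strategic complements.

strategic complements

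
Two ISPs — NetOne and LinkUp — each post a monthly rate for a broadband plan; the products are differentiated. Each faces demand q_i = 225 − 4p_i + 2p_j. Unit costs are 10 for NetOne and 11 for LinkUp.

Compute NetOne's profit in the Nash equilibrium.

4705.96

NetOne's profit: π = (p_{NetOne} − 10)(225 − 4p_{NetOne} + 2p_{LinkUp}).
∂π/∂p_{NetOne} = 265 − 8p_{NetOne} + 2p_{LinkUp} = 0 ⇒ p_{NetOne} = 33.125 + 0.25p_{LinkUp}.
Similarly p_{LinkUp} = 33.625 + 0.25p_{NetOne}.
Plugging p_{LinkUp} into NetOne's best response: p_{NetOne} = 33.125 + 0.25(33.625 + 0.25p_{NetOne}) ⇒ 0.9375p_{NetOne} = 1329/32, so p_{NetOne} = 44.3.
Then p_{LinkUp} = 33.625 + 0.25·44.3 = 44.7.
q_{NetOne} = 225 − 4·44.3 + 2·44.7 = 137.2.
Profit = (44.3 − 10)·137.2 = 4705.96.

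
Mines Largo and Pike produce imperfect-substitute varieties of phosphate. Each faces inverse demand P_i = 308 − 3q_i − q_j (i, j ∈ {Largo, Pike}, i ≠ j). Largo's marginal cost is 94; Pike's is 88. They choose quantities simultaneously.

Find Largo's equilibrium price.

Mine Largo's profit: π = q_{Largo}(308 − 3q_{Largo} − q_{Pike}) − 94q_{Largo}.
∂π/∂q_{Largo} = 214 − 6q_{Largo} − q_{Pike} = 0 ⇒ q_{Largo} = 107/3 − (1/6)q_{Pike}.
Similarly q_{Pike} = 110/3 − (1/6)q_{Largo}.
Substituting the second reaction function into the first: q_{Largo} = 107/3 − (1/6)(110/3 − (1/6)q_{Largo}), which gives (35/36)q_{Largo} = 266/9 ⇒ q_{Largo} = 30.4.
Then q_{Pike} = 110/3 − (1/6)·30.4 = 31.6.
P_{Largo} = 308 − 3·30.4 − 31.6 = 185.2.

185.2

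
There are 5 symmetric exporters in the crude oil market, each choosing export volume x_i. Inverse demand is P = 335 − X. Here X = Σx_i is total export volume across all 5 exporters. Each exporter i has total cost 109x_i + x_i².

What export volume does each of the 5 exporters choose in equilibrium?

28.25

A representative exporter's profit is π_i = x_i(335 − X) − 109x_i − x_i², with X = x_i + Σ_{j≠i} x_j.
First-order condition: 226 − 4x_i − Σ_{j≠i} x_j = 0.
In a symmetric equilibrium every exporter chooses the same x, so Σ_{j≠i} x_j = 4x. The condition becomes 226 − 8x = 0, giving x = 226/8 = 28.25.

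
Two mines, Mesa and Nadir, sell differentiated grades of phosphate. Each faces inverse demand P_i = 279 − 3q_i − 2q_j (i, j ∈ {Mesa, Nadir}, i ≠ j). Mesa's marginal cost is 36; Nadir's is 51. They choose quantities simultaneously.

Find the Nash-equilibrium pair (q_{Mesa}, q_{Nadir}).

31.3125, 27.5625

Mine Mesa's profit: π = q_{Mesa}(279 − 3q_{Mesa} − 2q_{Nadir}) − 36q_{Mesa}.
∂π/∂q_{Mesa} = 243 − 6q_{Mesa} − 2q_{Nadir} = 0 ⇒ q_{Mesa} = 40.5 − (1/3)q_{Nadir}.
Similarly q_{Nadir} = 38 − (1/3)q_{Mesa}.
Substituting the second reaction function into the first: q_{Mesa} = 40.5 − (1/3)(38 − (1/3)q_{Mesa}), which gives (8/9)q_{Mesa} = 167/6 ⇒ q_{Mesa} = 31.3125.
Then q_{Nadir} = 38 − (1/3)·31.3125 = 27.5625.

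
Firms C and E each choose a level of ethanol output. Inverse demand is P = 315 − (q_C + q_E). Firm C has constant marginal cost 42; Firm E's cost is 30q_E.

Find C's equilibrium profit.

Firm C's profit: π = q_C(315 − (q_C + q_E)) − 42q_C.
∂π/∂q_C = 273 − 2q_C − q_E = 0, so q_C = 136.5 − 0.5q_E.
By the same steps for E: q_E = 142.5 − 0.5q_C.
Plugging q_E into C's best response: q_C = 136.5 − 0.5(142.5 − 0.5q_C) ⇒ 0.75q_C = 65.25, so q_C = 87.
Then q_E = 142.5 − 0.5·87 = 99.
Price P = 315 − 186 = 129.
C's profit: (129 − 42)·87 = 7569.

7569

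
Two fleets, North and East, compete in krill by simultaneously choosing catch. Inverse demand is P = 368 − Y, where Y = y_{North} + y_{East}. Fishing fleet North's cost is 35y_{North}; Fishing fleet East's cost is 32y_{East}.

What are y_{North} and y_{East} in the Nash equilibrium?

Fishing fleet North's profit: π = y_{North}(368 − (y_{North} + y_{East})) − 35y_{North}.
∂π/∂y_{North} = 333 − 2y_{North} − y_{East} = 0, so y_{North} = 166.5 − 0.5y_{East}.
By the same steps for East: y_{East} = 168 − 0.5y_{North}.
Solving the two reaction functions simultaneously: (1 − (−0.5)(−0.5))y_{North} = 166.5 − 0.5·168, so 0.75y_{North} = 82.5 and y_{North} = 110.
Then y_{East} = 168 − 0.5·110 = 113.

110, 113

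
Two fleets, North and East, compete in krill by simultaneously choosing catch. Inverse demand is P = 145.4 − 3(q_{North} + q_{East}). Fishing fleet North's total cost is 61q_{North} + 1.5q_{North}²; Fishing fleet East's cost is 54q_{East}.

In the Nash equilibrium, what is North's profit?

Fishing fleet North's profit: π = q_{North}(145.4 − 3(q_{North} + q_{East})) − 61q_{North} − 1.5q_{North}².
∂π/∂q_{North} = 84.4 − 9q_{North} − 3q_{East} = 0, so q_{North} = 422/45 − (1/3)q_{East}.
For East: ∂π/∂q_{East} = 91.4 − 6q_{East} − 3q_{North} = 0 ⇒ q_{East} = 457/30 − 0.5q_{North}.
Substituting the second reaction function into the first: q_{North} = 422/45 − (1/3)(457/30 − 0.5q_{North}), which gives (5/6)q_{North} = 4.3 ⇒ q_{North} = 5.16.
Then q_{East} = 457/30 − 0.5·5.16 = 949/75.
Price P = 145.4 − 3·(1336/75) = 91.96.
North's profit: (91.96 − 61)·5.16 − 1.5(5.16)² = 119.8152.

119.8152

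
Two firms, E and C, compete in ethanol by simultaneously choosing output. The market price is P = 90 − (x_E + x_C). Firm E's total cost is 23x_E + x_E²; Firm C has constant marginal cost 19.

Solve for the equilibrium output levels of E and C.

9, 31

Firm E's profit: π = x_E(90 − (x_E + x_C)) − 23x_E − x_E².
∂π/∂x_E = 67 − 4x_E − x_C = 0, so x_E = 16.75 − 0.25x_C.
For C: ∂π/∂x_C = 71 − 2x_C − x_E = 0 ⇒ x_C = 35.5 − 0.5x_E.
Plugging x_C into E's best response: x_E = 16.75 − 0.25(35.5 − 0.5x_E) ⇒ 0.875x_E = 7.875, so x_E = 9.
Then x_C = 35.5 − 0.5·9 = 31.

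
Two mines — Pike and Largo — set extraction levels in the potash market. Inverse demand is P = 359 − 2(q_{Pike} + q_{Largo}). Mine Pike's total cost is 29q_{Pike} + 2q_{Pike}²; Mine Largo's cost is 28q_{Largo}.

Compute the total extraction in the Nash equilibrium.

94.5

Mine Pike's profit: π = q_{Pike}(359 − 2(q_{Pike} + q_{Largo})) − 29q_{Pike} − 2q_{Pike}².
∂π/∂q_{Pike} = 330 − 8q_{Pike} − 2q_{Largo} = 0, so q_{Pike} = 41.25 − 0.25q_{Largo}.
For Largo: ∂π/∂q_{Largo} = 331 − 4q_{Largo} − 2q_{Pike} = 0 ⇒ q_{Largo} = 82.75 − 0.5q_{Pike}.
Solving the two reaction functions simultaneously: (1 − (−0.25)(−0.5))q_{Pike} = 41.25 − 0.25·82.75, so 0.875q_{Pike} = 20.5625 and q_{Pike} = 23.5.
Then q_{Largo} = 82.75 − 0.5·23.5 = 71.
Total extraction: 23.5 + 71 = 94.5.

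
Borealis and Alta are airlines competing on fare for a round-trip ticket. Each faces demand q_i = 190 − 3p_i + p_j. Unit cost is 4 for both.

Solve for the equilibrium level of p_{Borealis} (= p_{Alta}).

Borealis's profit: π = (p_{Borealis} − 4)(190 − 3p_{Borealis} + p_{Alta}).
∂π/∂p_{Borealis} = 202 − 6p_{Borealis} + p_{Alta} = 0 ⇒ p_{Borealis} = 101/3 + (1/6)p_{Alta}.
Setting p_{Borealis} = p_{Alta} in the reaction function: p_{Borealis} = 101/3 + (1/6)p_{Borealis}, so p_{Borealis} = (101/3) / (5/6) = 40.4.

40.4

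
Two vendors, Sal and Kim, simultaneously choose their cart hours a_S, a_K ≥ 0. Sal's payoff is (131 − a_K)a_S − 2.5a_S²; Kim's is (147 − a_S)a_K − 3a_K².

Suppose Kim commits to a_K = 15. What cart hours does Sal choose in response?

Expanding Sal's payoff: 131a_S − a_Ka_S − 2.5a_S².
∂π/∂a_S = 131 − a_K − 5a_S = 0, so a_S = 26.2 − 0.2a_K.
At a_K = 15: a_S = 26.2 − 0.2·15 = 23.2.

23.2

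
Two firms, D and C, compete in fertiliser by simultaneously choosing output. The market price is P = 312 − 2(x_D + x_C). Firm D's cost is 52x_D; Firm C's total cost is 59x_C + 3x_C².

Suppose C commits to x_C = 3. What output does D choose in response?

63.5

Firm D's profit: π = x_D(312 − 2(x_D + x_C)) − 52x_D.
∂π/∂x_D = 260 − 4x_D − 2x_C = 0, so x_D = 65 − 0.5x_C.
At x_C = 3: x_D = 65 − 0.5·3 = 63.5.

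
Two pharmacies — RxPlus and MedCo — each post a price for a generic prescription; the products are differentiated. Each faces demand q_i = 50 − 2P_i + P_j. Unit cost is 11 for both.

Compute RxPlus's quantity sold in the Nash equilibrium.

RxPlus's profit: π = (P_{RxPlus} − 11)(50 − 2P_{RxPlus} + P_{MedCo}).
∂π/∂P_{RxPlus} = 72 − 4P_{RxPlus} + P_{MedCo} = 0 ⇒ P_{RxPlus} = 18 + 0.25P_{MedCo}.
By symmetry P_{MedCo} = P_{RxPlus}; substituting into the reaction function, 0.75P_{RxPlus} = 18 and P_{RxPlus} = 24.
q_{RxPlus} = 50 − 2·24 + 24 = 26.

26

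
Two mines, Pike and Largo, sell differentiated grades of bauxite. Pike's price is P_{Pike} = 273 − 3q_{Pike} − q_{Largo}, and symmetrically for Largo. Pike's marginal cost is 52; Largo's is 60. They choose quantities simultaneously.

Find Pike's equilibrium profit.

Mine Pike's profit: π = q_{Pike}(273 − 3q_{Pike} − q_{Largo}) − 52q_{Pike}.
∂π/∂q_{Pike} = 221 − 6q_{Pike} − q_{Largo} = 0 ⇒ q_{Pike} = 221/6 − (1/6)q_{Largo}.
Similarly q_{Largo} = 35.5 − (1/6)q_{Pike}.
Solving the two reaction functions simultaneously: (1 − (−1/6)(−1/6))q_{Pike} = 221/6 − (1/6)·35.5, so (35/36)q_{Pike} = 371/12 and q_{Pike} = 31.8.
Then q_{Largo} = 35.5 − (1/6)·31.8 = 30.2.
P_{Pike} = 273 − 3·31.8 − 30.2 = 147.4.
Profit = (147.4 − 52)·31.8 = 3033.72.

3033.72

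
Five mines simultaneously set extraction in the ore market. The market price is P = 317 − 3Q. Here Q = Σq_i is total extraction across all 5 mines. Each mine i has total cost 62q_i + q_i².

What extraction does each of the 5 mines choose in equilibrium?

12.75

A representative mine's profit is π_i = q_i(317 − 3Q) − 62q_i − q_i², with Q = q_i + Σ_{j≠i} q_j.
First-order condition: 255 − 8q_i − 3Σ_{j≠i} q_j = 0.
Imposing symmetry (q_j = q for all j) turns Σ_{j≠i} q_j into 4q, so 255 = 20q and q = 12.75.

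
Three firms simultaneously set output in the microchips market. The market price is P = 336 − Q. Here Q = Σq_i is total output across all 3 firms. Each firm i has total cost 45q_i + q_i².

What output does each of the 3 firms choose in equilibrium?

A representative firm's profit is π_i = q_i(336 − Q) − 45q_i − q_i², with Q = q_i + Σ_{j≠i} q_j.
First-order condition: 291 − 4q_i − Σ_{j≠i} q_j = 0.
With identical firms, set every q_j = q: then 291 − 4q − 2q = 0, i.e. q = 291/6 = 48.5.

48.5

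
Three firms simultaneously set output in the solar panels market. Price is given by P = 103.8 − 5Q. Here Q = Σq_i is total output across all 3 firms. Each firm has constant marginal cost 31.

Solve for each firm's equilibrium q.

A representative firm's profit is π_i = q_i(103.8 − 5Q) − 31q_i, with Q = q_i + Σ_{j≠i} q_j.
First-order condition: 72.8 − 10q_i − 5Σ_{j≠i} q_j = 0.
In a symmetric equilibrium every firm chooses the same q, so Σ_{j≠i} q_j = 2q. The condition becomes 72.8 − 20q = 0, giving q = 72.8/20 = 3.64.

3.64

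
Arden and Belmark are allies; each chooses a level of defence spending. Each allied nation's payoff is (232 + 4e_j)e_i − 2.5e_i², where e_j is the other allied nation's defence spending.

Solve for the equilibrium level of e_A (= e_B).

232

Arden's payoff is (232 + 4e_B)e_A − 2.5e_A².
∂π/∂e_A = 232 + 4e_B − 5e_A = 0, so e_A = 46.4 + 0.8e_B.
The game is symmetric, so in equilibrium e_B = e_A: the reaction function gives 0.2e_A = 46.4, hence e_A = 232.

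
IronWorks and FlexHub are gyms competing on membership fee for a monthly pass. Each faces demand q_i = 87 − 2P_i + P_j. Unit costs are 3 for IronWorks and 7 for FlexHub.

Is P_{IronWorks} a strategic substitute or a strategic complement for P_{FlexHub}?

IronWorks's profit: π = (P_{IronWorks} − 3)(87 − 2P_{IronWorks} + P_{FlexHub}).
∂π/∂P_{IronWorks} = 93 − 4P_{IronWorks} + P_{FlexHub} = 0 ⇒ P_{IronWorks} = 23.25 + 0.25P_{FlexHub}.
The best-response slope dP_{IronWorks}/dP_{FlexHub} = 0.25 > 0: the reaction function is upward-sloping, so the choices are strategic complements.

strategic complements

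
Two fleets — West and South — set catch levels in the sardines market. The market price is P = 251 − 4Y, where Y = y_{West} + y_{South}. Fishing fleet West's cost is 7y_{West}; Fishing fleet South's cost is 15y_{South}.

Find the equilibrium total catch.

Fishing fleet West's profit: π = y_{West}(251 − 4(y_{West} + y_{South})) − 7y_{West}.
∂π/∂y_{West} = 244 − 8y_{West} − 4y_{South} = 0, so y_{West} = 30.5 − 0.5y_{South}.
By the same steps for South: y_{South} = 29.5 − 0.5y_{West}.
Solving the two reaction functions simultaneously: (1 − (−0.5)(−0.5))y_{West} = 30.5 − 0.5·29.5, so 0.75y_{West} = 15.75 and y_{West} = 21.
Then y_{South} = 29.5 − 0.5·21 = 19.
Total catch: 21 + 19 = 40.

40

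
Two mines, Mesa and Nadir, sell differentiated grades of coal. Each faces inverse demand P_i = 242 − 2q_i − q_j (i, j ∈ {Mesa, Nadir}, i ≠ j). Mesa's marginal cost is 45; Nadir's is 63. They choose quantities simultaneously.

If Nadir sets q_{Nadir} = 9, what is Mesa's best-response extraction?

47

Mine Mesa's profit: π = q_{Mesa}(242 − 2q_{Mesa} − q_{Nadir}) − 45q_{Mesa}.
∂π/∂q_{Mesa} = 197 − 4q_{Mesa} − q_{Nadir} = 0 ⇒ q_{Mesa} = 49.25 − 0.25q_{Nadir}.
At q_{Nadir} = 9: q_{Mesa} = 49.25 − 0.25·9 = 47.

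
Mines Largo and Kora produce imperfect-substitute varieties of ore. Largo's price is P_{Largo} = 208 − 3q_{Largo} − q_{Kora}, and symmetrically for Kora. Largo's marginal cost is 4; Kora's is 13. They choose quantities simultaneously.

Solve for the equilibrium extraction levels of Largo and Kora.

Mine Largo's profit: π = q_{Largo}(208 − 3q_{Largo} − q_{Kora}) − 4q_{Largo}.
∂π/∂q_{Largo} = 204 − 6q_{Largo} − q_{Kora} = 0 ⇒ q_{Largo} = 34 − (1/6)q_{Kora}.
Similarly q_{Kora} = 32.5 − (1/6)q_{Largo}.
Substituting the second reaction function into the first: q_{Largo} = 34 − (1/6)(32.5 − (1/6)q_{Largo}), which gives (35/36)q_{Largo} = 343/12 ⇒ q_{Largo} = 29.4.
Then q_{Kora} = 32.5 − (1/6)·29.4 = 27.6.

29.4, 27.6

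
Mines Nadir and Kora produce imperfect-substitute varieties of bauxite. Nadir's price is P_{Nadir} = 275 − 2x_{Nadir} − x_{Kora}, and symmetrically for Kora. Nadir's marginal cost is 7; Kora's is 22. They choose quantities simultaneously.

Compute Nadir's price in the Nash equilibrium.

116.2

Mine Nadir's profit: π = x_{Nadir}(275 − 2x_{Nadir} − x_{Kora}) − 7x_{Nadir}.
∂π/∂x_{Nadir} = 268 − 4x_{Nadir} − x_{Kora} = 0 ⇒ x_{Nadir} = 67 − 0.25x_{Kora}.
Similarly x_{Kora} = 63.25 − 0.25x_{Nadir}.
Substituting the second reaction function into the first: x_{Nadir} = 67 − 0.25(63.25 − 0.25x_{Nadir}), which gives 0.9375x_{Nadir} = 51.1875 ⇒ x_{Nadir} = 54.6.
Then x_{Kora} = 63.25 − 0.25·54.6 = 49.6.
P_{Nadir} = 275 − 2·54.6 − 49.6 = 116.2.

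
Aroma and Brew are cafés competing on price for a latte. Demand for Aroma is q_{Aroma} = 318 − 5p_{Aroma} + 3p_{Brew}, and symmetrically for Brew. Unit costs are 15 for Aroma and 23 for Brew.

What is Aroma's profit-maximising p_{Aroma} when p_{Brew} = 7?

41.4

Aroma's profit: π = (p_{Aroma} − 15)(318 − 5p_{Aroma} + 3p_{Brew}).
∂π/∂p_{Aroma} = 393 − 10p_{Aroma} + 3p_{Brew} = 0 ⇒ p_{Aroma} = 39.3 + 0.3p_{Brew}.
At p_{Brew} = 7: p_{Aroma} = 39.3 + 0.3·7 = 41.4.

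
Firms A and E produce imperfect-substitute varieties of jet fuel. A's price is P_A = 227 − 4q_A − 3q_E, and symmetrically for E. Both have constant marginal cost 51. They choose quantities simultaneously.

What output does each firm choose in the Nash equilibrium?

Firm A's profit: π = q_A(227 − 4q_A − 3q_E) − 51q_A.
∂π/∂q_A = 176 − 8q_A − 3q_E = 0 ⇒ q_A = 22 − 0.375q_E.
The game is symmetric, so in equilibrium q_E = q_A: the reaction function gives 1.375q_A = 22, hence q_A = 16.

16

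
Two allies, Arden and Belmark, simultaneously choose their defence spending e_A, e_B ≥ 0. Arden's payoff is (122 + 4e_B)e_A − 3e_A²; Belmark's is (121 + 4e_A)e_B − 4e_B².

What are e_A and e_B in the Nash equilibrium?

Expanding Arden's payoff: 122e_A + 4e_Be_A − 3e_A².
∂π/∂e_A = 122 + 4e_B − 6e_A = 0, so e_A = 61/3 + (2/3)e_B.
Likewise for Belmark: e_B = 15.125 + 0.5e_A.
Solving the two reaction functions simultaneously: (1 − (2/3)(0.5))e_A = 61/3 + (2/3)·15.125, so (2/3)e_A = 365/12 and e_A = 45.625.
Then e_B = 15.125 + 0.5·45.625 = 37.9375.

45.625, 37.9375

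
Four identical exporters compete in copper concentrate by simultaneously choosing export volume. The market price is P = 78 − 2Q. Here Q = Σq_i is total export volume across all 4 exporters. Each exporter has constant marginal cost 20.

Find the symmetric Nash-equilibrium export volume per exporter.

A representative exporter's profit is π_i = q_i(78 − 2Q) − 20q_i, with Q = q_i + Σ_{j≠i} q_j.
First-order condition: 58 − 4q_i − 2Σ_{j≠i} q_j = 0.
In a symmetric equilibrium every exporter chooses the same q, so Σ_{j≠i} q_j = 3q. The condition becomes 58 − 10q = 0, giving q = 58/10 = 5.8.

5.8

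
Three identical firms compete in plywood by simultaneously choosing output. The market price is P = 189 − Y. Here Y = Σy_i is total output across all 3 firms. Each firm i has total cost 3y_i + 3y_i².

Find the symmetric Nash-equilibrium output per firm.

A representative firm's profit is π_i = y_i(189 − Y) − 3y_i − 3y_i², with Y = y_i + Σ_{j≠i} y_j.
First-order condition: 186 − 8y_i − Σ_{j≠i} y_j = 0.
With identical firms, set every y_j = y: then 186 − 8y − 2y = 0, i.e. y = 186/10 = 18.6.

18.6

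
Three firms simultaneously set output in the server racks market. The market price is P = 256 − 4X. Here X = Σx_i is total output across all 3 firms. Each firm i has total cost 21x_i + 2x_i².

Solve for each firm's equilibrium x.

11.75

A representative firm's profit is π_i = x_i(256 − 4X) − 21x_i − 2x_i², with X = x_i + Σ_{j≠i} x_j.
First-order condition: 235 − 12x_i − 4Σ_{j≠i} x_j = 0.
With identical firms, set every x_j = x: then 235 − 12x − 8x = 0, i.e. x = 235/20 = 11.75.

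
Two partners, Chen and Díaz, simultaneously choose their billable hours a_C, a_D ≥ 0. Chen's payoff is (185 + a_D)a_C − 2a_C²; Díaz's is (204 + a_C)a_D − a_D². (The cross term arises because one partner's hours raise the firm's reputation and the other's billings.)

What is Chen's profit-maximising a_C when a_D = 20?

51.25

Expanding Chen's payoff: 185a_C + a_Da_C − 2a_C².
∂π/∂a_C = 185 + a_D − 4a_C = 0, so a_C = 46.25 + 0.25a_D.
At a_D = 20: a_C = 46.25 + 0.25·20 = 51.25.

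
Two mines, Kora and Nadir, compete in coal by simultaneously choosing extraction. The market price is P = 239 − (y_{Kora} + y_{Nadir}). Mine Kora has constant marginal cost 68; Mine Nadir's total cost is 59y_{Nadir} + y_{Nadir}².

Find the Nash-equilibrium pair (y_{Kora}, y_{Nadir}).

72, 27

Mine Kora's profit: π = y_{Kora}(239 − (y_{Kora} + y_{Nadir})) − 68y_{Kora}.
∂π/∂y_{Kora} = 171 − 2y_{Kora} − y_{Nadir} = 0, so y_{Kora} = 85.5 − 0.5y_{Nadir}.
For Nadir: ∂π/∂y_{Nadir} = 180 − 4y_{Nadir} − y_{Kora} = 0 ⇒ y_{Nadir} = 45 − 0.25y_{Kora}.
Solving the two reaction functions simultaneously: (1 − (−0.5)(−0.25))y_{Kora} = 85.5 − 0.5·45, so 0.875y_{Kora} = 63 and y_{Kora} = 72.
Then y_{Nadir} = 45 − 0.25·72 = 27.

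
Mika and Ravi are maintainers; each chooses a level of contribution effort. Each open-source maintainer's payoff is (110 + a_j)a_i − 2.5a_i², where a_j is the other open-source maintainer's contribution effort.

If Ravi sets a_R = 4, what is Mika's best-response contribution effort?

Mika's payoff is (110 + a_R)a_M − 2.5a_M².
∂π/∂a_M = 110 + a_R − 5a_M = 0, so a_M = 22 + 0.2a_R.
At a_R = 4: a_M = 22 + 0.2·4 = 22.8.

22.8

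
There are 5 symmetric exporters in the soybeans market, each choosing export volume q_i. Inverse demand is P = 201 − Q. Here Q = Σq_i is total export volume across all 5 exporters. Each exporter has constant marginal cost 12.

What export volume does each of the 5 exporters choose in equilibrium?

A representative exporter's profit is π_i = q_i(201 − Q) − 12q_i, with Q = q_i + Σ_{j≠i} q_j.
First-order condition: 189 − 2q_i − Σ_{j≠i} q_j = 0.
Imposing symmetry (q_j = q for all j) turns Σ_{j≠i} q_j into 4q, so 189 = 6q and q = 31.5.

31.5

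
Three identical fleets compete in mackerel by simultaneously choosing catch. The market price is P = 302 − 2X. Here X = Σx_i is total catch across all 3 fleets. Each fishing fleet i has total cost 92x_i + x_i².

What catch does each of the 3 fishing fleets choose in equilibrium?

21

A representative fishing fleet's profit is π_i = x_i(302 − 2X) − 92x_i − x_i², with X = x_i + Σ_{j≠i} x_j.
First-order condition: 210 − 6x_i − 2Σ_{j≠i} x_j = 0.
In a symmetric equilibrium every fishing fleet chooses the same x, so Σ_{j≠i} x_j = 2x. The condition becomes 210 − 10x = 0, giving x = 210/10 = 21.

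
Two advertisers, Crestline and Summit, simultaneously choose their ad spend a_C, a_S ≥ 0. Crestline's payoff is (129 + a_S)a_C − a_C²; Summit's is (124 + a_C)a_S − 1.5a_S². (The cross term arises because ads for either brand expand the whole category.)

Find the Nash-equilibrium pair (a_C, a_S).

102.2, 75.4

Expanding Crestline's payoff: 129a_C + a_Sa_C − a_C².
∂π/∂a_C = 129 + a_S − 2a_C = 0, so a_C = 64.5 + 0.5a_S.
Likewise for Summit: a_S = 124/3 + (1/3)a_C.
Solving the two reaction functions simultaneously: (1 − (0.5)(1/3))a_C = 64.5 + 0.5·(124/3), so (5/6)a_C = 511/6 and a_C = 102.2.
Then a_S = 124/3 + (1/3)·102.2 = 75.4.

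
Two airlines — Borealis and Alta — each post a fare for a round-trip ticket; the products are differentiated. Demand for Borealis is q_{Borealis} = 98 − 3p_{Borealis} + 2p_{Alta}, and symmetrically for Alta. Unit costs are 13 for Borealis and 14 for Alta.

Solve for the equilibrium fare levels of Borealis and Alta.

Borealis's profit: π = (p_{Borealis} − 13)(98 − 3p_{Borealis} + 2p_{Alta}).
∂π/∂p_{Borealis} = 137 − 6p_{Borealis} + 2p_{Alta} = 0 ⇒ p_{Borealis} = 137/6 + (1/3)p_{Alta}.
Similarly p_{Alta} = 70/3 + (1/3)p_{Borealis}.
Plugging p_{Alta} into Borealis's best response: p_{Borealis} = 137/6 + (1/3)(70/3 + (1/3)p_{Borealis}) ⇒ (8/9)p_{Borealis} = 551/18, so p_{Borealis} = 34.4375.
Then p_{Alta} = 70/3 + (1/3)·34.4375 = 34.8125.

34.4375, 34.8125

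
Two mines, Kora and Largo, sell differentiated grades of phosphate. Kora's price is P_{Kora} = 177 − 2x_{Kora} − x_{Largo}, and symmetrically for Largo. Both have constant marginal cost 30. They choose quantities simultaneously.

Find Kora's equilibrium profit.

Mine Kora's profit: π = x_{Kora}(177 − 2x_{Kora} − x_{Largo}) − 30x_{Kora}.
∂π/∂x_{Kora} = 147 − 4x_{Kora} − x_{Largo} = 0 ⇒ x_{Kora} = 36.75 − 0.25x_{Largo}.
The game is symmetric, so in equilibrium x_{Largo} = x_{Kora}: the reaction function gives 1.25x_{Kora} = 36.75, hence x_{Kora} = 29.4.
P_{Kora} = 177 − 2·29.4 − 29.4 = 88.8.
Profit = (88.8 − 30)·29.4 = 1728.72.

1728.72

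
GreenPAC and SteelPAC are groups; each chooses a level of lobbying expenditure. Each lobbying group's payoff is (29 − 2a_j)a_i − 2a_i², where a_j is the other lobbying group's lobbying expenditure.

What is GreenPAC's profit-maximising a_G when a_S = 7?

3.75

GreenPAC's payoff is (29 − 2a_S)a_G − 2a_G².
∂π/∂a_G = 29 − 2a_S − 4a_G = 0, so a_G = 7.25 − 0.5a_S.
At a_S = 7: a_G = 7.25 − 0.5·7 = 3.75.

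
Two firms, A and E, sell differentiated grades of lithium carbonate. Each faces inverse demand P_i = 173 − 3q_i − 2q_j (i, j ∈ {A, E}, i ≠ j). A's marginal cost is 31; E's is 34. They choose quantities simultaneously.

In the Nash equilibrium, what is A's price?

Firm A's profit: π = q_A(173 − 3q_A − 2q_E) − 31q_A.
∂π/∂q_A = 142 − 6q_A − 2q_E = 0 ⇒ q_A = 71/3 − (1/3)q_E.
Similarly q_E = 139/6 − (1/3)q_A.
Solving the two reaction functions simultaneously: (1 − (−1/3)(−1/3))q_A = 71/3 − (1/3)·(139/6), so (8/9)q_A = 287/18 and q_A = 17.9375.
Then q_E = 139/6 − (1/3)·17.9375 = 17.1875.
P_A = 173 − 3·17.9375 − 2·17.1875 = 84.8125.

84.8125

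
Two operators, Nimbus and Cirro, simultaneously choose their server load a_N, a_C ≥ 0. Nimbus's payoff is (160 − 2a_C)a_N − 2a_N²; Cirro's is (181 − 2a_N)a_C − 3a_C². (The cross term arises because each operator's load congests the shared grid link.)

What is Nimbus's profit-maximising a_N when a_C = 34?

Expanding Nimbus's payoff: 160a_N − 2a_Ca_N − 2a_N².
∂π/∂a_N = 160 − 2a_C − 4a_N = 0, so a_N = 40 − 0.5a_C.
At a_C = 34: a_N = 40 − 0.5·34 = 23.

23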